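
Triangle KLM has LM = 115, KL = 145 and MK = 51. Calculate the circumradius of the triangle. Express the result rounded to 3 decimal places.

80.878

By the law of cosines, cos K = (MK² + KL² − LM²) / (2·MK·KL) ≈ 0.70325, so ∠K ≈ 45.31°.
Circumradius = LM/(2 sin K) ≈ 80.878.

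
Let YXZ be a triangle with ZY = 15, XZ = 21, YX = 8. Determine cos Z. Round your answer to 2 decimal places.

By the law of cosines, cos Z = (XZ² + ZY² − YX²) / (2·XZ·ZY) ≈ 0.95556, so ∠Z ≈ 17.15°.

0.96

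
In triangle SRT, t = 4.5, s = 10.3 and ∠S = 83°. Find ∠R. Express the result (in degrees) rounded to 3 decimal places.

Law of sines: sin T = t·sin S/s ≈ 0.43364.
Since s ≥ t, only the acute value applies: ∠T ≈ 25.70°.
Then ∠R = 180° − ∠S − ∠T ≈ 71.30°.

∠R ≈ 71.301°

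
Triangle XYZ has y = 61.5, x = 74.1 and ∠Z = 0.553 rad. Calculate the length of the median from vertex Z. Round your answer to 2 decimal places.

By the law of cosines, z² = x² + y² − 2·x·y·cos Z = 1517.2, so z ≈ 38.952.
Median from Z: ½√(2·x² + 2·y² − z²) ≈ 65.247.

m_Z ≈ 65.25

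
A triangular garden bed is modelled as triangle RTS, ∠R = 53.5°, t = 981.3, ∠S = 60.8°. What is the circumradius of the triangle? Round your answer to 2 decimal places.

The third angle is ∠T = 180° − ∠S − ∠R = 65.70°.
Law of sines: r = t·sin R/sin T ≈ 865.51.
Law of sines: s = t·sin S/sin T ≈ 939.87.
Circumradius = t/(2 sin T) ≈ 538.35.

538.35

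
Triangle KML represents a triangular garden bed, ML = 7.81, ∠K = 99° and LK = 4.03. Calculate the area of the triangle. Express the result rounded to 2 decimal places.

Law of sines: sin M = LK·sin K/ML ≈ 0.50965.
Since ML ≥ LK, only the acute value applies: ∠M ≈ 30.64°.
Then ∠L = 180° − ∠K − ∠M ≈ 50.36°.
Law of sines gives KM = ML·sin L/sin K ≈ 6.0891.
Area = ½·ML·LK·sin L ≈ 12.119.

12.12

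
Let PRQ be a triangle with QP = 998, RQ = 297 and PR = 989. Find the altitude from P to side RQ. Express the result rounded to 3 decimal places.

Semiperimeter s = (297 + 998 + 989)/2 = 1142.
Heron's formula: area = √(1142·845·144·153) ≈ 1.4581e+05.
The altitude from P has length 2·area/RQ ≈ 981.89.

981.888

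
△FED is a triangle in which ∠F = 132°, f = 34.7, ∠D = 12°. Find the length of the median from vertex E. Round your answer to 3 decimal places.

The third angle is ∠E = 180° − ∠D − ∠F = 36.00°.
Law of sines: e = f·sin E/sin F ≈ 27.446.
Law of sines: d = f·sin D/sin F ≈ 9.7081.
Median from E: ½√(2·d² + 2·f² − e²) ≈ 21.467.

21.467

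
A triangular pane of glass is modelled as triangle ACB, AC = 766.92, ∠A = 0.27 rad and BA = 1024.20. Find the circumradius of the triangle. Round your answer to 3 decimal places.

By the law of cosines, CB² = BA² + AC² − 2·BA·AC·cos A = 1.2311e+05, so CB ≈ 350.87.
Area = ½·BA·AC·sin A ≈ 1.0476e+05.
Circumradius = CB/(2 sin A) ≈ 657.72.

R ≈ 657.715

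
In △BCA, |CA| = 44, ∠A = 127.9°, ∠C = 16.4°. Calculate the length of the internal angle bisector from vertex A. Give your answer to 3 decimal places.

The third angle is ∠B = 180° − ∠C − ∠A = 35.70°.
Law of sines: |AB| = |CA|·sin C/sin B ≈ 21.289.
Law of sines: |BC| = |CA|·sin A/sin B ≈ 59.498.
The bisector from A has length 2·|CA|·|AB|·cos(∠A/2)/(|CA|+|AB|) ≈ 12.601.

12.601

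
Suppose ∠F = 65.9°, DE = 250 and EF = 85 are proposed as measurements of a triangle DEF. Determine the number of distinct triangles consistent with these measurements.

1

EF·sin F = 85·sin(65.9°) ≈ 77.59.
Since DE ≥ EF, exactly one triangle exists.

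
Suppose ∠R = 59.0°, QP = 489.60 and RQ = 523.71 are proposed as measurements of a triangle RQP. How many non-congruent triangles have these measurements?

RQ·sin R = 523.71·sin(59.0°) ≈ 448.9.
Since RQ sin R < QP < RQ (448.9 < 489.60 < 523.71), two triangles exist.

2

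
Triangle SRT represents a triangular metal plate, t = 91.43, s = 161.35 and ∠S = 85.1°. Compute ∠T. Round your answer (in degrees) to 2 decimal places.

Law of sines: sin T = t·sin S/s ≈ 0.56459.
Since s ≥ t, only the acute value applies: ∠T ≈ 34.37°.
Then ∠R = 180° − ∠S − ∠T ≈ 60.53°.

34.37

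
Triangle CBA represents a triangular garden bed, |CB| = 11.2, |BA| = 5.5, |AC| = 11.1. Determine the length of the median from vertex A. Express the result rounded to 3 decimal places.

Median from A: ½√(2·|BA|² + 2·|AC|² − |CB|²) ≈ 6.7357.

6.736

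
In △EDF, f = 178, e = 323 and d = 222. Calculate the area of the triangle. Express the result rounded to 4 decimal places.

area ≈ 18875.1171

Semiperimeter s = (323 + 222 + 178)/2 = 361.5.
Heron's formula: area = √(361.5·38.5·139.5·183.5) ≈ 18875.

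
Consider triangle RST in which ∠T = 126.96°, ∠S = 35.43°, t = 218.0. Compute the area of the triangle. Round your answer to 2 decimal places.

The third angle is ∠R = 180° − ∠S − ∠T = 17.61°.
Law of sines: r = t·sin R/sin T ≈ 82.539.
Law of sines: s = t·sin S/sin T ≈ 158.16.
Area = ½·t·r·sin S ≈ 5215.5.

5215.46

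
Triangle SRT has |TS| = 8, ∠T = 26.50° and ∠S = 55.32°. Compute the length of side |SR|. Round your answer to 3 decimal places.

The third angle is ∠R = 180° − ∠T − ∠S = 98.18°.
Law of sines: |SR| = |TS|·sin T/sin R ≈ 3.6063.

3.606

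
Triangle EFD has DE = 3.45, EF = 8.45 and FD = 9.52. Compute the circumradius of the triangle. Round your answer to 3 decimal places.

4.798

By the law of cosines, cos E = (DE² + EF² − FD²) / (2·DE·EF) ≈ -0.12564, so ∠E ≈ 97.22°.
Circumradius = FD/(2 sin E) ≈ 4.798.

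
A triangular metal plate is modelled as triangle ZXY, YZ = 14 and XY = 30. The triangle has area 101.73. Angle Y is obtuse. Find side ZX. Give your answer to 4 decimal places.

From area = ½·XY·YZ·sin Y, we get sin Y = 2·area/(XY·YZ) ≈ 0.48443.
Taking the obtuse solution, ∠Y ≈ 151.02°.
Law of cosines then gives ZX ≈ 42.789.

42.7885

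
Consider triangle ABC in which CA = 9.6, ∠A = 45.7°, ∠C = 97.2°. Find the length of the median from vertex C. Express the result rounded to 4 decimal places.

6.9729

The third angle is ∠B = 180° − ∠C − ∠A = 37.10°.
Law of sines: BC = CA·sin A/sin B ≈ 11.39.
Law of sines: AB = CA·sin C/sin B ≈ 15.789.
Median from C: ½√(2·BC² + 2·CA² − AB²) ≈ 6.9729.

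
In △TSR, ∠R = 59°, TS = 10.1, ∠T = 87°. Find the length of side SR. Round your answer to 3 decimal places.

The third angle is ∠S = 180° − ∠R − ∠T = 34.00°.
Law of sines: SR = TS·sin T/sin R ≈ 11.767.

11.767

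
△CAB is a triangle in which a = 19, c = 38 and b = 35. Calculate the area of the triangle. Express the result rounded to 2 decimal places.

Semiperimeter s = (38 + 19 + 35)/2 = 46.
Heron's formula: area = √(46·8·27·11) ≈ 330.6.

area ≈ 330.60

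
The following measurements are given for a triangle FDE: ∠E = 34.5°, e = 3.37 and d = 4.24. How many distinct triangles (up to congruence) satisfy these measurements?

d·sin E = 4.24·sin(34.5°) ≈ 2.402.
Since d sin E < e < d (2.402 < 3.37 < 4.24), two triangles exist.

2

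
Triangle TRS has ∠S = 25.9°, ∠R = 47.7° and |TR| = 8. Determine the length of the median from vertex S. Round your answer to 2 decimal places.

The third angle is ∠T = 180° − ∠R − ∠S = 106.40°.
Law of sines: |RS| = |TR|·sin T/sin S ≈ 17.57.
Law of sines: |ST| = |TR|·sin R/sin S ≈ 13.546.
Median from S: ½√(2·|RS|² + 2·|ST|² − |TR|²) ≈ 15.169.

15.17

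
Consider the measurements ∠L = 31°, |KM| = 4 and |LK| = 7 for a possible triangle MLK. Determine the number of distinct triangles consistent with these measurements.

|LK|·sin L = 7·sin(31°) ≈ 3.605.
Since |LK| sin L < |KM| < |LK| (3.605 < 4 < 7), two triangles exist.

2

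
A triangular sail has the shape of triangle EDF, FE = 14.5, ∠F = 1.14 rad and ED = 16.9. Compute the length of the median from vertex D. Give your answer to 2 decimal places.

Law of sines: sin D = FE·sin F/ED ≈ 0.77960.
Since ED ≥ FE, only the acute value applies: ∠D ≈ 0.894 rad.
Then ∠E = π − ∠F − ∠D ≈ 1.108 rad.
Law of sines gives DF = ED·sin E/sin F ≈ 16.639.
Median from D: ½√(2·ED² + 2·DF² − FE²) ≈ 15.122.

15.12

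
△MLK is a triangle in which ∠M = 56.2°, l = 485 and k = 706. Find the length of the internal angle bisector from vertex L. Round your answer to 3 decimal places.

600.761

By the law of cosines, m² = l² + k² − 2·l·k·cos M = 3.527e+05, so m ≈ 593.88.
Law of cosines again: cos L = (k² + m² − l²)/(2·k·m) ≈ 0.73448, so ∠L ≈ 42.74°.
The bisector from L has length 2·k·m·cos(∠L/2)/(k+m) ≈ 600.76.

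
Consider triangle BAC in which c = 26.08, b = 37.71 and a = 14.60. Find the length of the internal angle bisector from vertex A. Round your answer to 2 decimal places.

t_A ≈ 30.53

By the law of cosines, cos A = (c² + b² − a²) / (2·c·b) ≈ 0.96039, so ∠A ≈ 16.18°.
The bisector from A has length 2·c·b·cos(∠A/2)/(c+b) ≈ 30.528.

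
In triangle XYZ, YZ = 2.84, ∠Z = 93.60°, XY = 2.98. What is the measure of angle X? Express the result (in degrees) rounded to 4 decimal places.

Law of sines: sin X = YZ·sin Z/XY ≈ 0.95114.
Since XY ≥ YZ, only the acute value applies: ∠X ≈ 72.02°.
Then ∠Y = 180° − ∠Z − ∠X ≈ 14.38°.

∠X ≈ 72.0154°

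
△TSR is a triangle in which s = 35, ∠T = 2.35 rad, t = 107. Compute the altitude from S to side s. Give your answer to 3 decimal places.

Law of sines: sin S = s·sin T/t ≈ 0.23272.
Since t ≥ s, only the acute value applies: ∠S ≈ 0.235 rad.
Then ∠R = π − ∠T − ∠S ≈ 0.557 rad.
Law of sines gives r = t·sin R/sin T ≈ 79.467.
Area = ½·t·s·sin R ≈ 989.43.
The altitude from S has length 2·area/s ≈ 56.539.

h_S ≈ 56.539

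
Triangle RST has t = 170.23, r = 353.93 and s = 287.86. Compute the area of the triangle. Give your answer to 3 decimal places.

24270.247

Semiperimeter p = (353.93 + 287.86 + 170.23)/2 = 406.01.
Heron's formula: area = √(406.01·52.08·118.15·235.78) ≈ 24270.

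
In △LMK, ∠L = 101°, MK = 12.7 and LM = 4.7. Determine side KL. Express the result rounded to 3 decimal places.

10.936

Law of sines: sin K = LM·sin L/MK ≈ 0.36328.
Since MK ≥ LM, only the acute value applies: ∠K ≈ 21.30°.
Then ∠M = 180° − ∠L − ∠K ≈ 57.70°.
Law of sines gives KL = MK·sin M/sin L ≈ 10.936.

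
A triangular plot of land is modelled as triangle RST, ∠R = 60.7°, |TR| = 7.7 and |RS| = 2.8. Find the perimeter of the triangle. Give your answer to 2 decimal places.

17.28

By the law of cosines, |ST|² = |TR|² + |RS|² − 2·|TR|·|RS|·cos R = 46.028, so |ST| ≈ 6.7844.
Semiperimeter s = (6.7844+7.7+2.8)/2 = 8.6422.
Perimeter = 6.7844 + 7.7 + 2.8 = 17.284.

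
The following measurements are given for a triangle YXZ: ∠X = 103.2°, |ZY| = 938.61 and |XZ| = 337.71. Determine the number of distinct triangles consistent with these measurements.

1

|XZ|·sin X = 337.71·sin(103.2°) ≈ 328.8.
Since ∠X is not acute, a triangle exists only if |ZY| > |XZ|; here |ZY| > |XZ|, so there is exactly one triangle.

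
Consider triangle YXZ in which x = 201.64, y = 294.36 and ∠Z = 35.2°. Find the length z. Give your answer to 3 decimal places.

174.079

By the law of cosines, z² = y² + x² − 2·y·x·cos Z = 30304, so z ≈ 174.08.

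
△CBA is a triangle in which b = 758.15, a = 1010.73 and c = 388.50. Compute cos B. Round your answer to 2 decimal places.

By the law of cosines, cos B = (a² + c² − b²) / (2·a·c) ≈ 0.76109, so ∠B ≈ 40.44°.

cos B ≈ 0.76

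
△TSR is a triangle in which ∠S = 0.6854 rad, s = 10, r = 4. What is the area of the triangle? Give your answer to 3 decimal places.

Law of sines: sin R = r·sin S/s ≈ 0.25319.
Since s ≥ r, only the acute value applies: ∠R ≈ 0.2560 rad.
Then ∠T = π − ∠S − ∠R ≈ 2.2002 rad.
Law of sines gives t = s·sin T/sin S ≈ 12.771.
Area = ½·s·r·sin T ≈ 16.167.

16.167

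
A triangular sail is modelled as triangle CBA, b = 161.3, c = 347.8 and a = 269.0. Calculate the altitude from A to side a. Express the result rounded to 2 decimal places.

Semiperimeter s = (347.8 + 161.3 + 269)/2 = 389.05.
Heron's formula: area = √(389.05·41.25·227.75·120.05) ≈ 20947.
The altitude from A has length 2·area/a ≈ 155.74.

h_A ≈ 155.74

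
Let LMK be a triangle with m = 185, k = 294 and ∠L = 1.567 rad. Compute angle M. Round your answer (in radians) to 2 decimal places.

By the law of cosines, l² = m² + k² − 2·m·k·cos L = 1.2025e+05, so l ≈ 346.77.
Law of cosines again: cos M = (k² + l² − m²)/(2·k·l) ≈ 0.84580, so ∠M ≈ 0.563 rad.

0.56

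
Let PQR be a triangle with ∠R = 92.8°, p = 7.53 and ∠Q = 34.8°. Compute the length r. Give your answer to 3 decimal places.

9.493

The third angle is ∠P = 180° − ∠Q − ∠R = 52.40°.
Law of sines: r = p·sin R/sin P ≈ 9.4928.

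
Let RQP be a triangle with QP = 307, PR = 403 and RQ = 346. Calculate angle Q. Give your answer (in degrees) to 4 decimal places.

By the law of cosines, cos Q = (RQ² + QP² − PR²) / (2·RQ·QP) ≈ 0.24268, so ∠Q ≈ 75.96°.

∠Q ≈ 75.9552°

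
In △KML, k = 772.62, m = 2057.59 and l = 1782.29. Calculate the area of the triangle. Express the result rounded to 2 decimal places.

Semiperimeter s = (772.62 + 2057.6 + 1782.3)/2 = 2306.2.
Heron's formula: area = √(2306.2·1533.6·248.66·523.96) ≈ 6.7884e+05.

area ≈ 678837.02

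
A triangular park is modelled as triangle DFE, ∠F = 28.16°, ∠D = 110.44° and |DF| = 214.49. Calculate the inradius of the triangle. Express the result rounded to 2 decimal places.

The third angle is ∠E = 180° − ∠D − ∠F = 41.40°.
Law of sines: |FE| = |DF|·sin D/sin E ≈ 303.92.
Law of sines: |ED| = |DF|·sin F/sin E ≈ 153.07.
Area = ½·|DF|·|FE|·sin F ≈ 15382.
Semiperimeter s = (303.92+153.07+214.49)/2 = 335.74.
Inradius = area/s = 15382/335.74 ≈ 45.816.

45.82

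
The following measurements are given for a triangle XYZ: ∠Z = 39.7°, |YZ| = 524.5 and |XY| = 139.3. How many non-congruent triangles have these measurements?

|YZ|·sin Z = 524.5·sin(39.7°) ≈ 335.
Since |XY| = 139.3 < 335 = |YZ| sin Z, no triangle exists.

0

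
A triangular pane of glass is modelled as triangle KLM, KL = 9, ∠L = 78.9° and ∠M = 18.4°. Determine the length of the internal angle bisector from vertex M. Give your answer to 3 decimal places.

The third angle is ∠K = 180° − ∠L − ∠M = 82.70°.
Law of sines: LM = KL·sin K/sin M ≈ 28.282.
Law of sines: MK = KL·sin L/sin M ≈ 27.979.
The bisector from M has length 2·LM·MK·cos(∠M/2)/(LM+MK) ≈ 27.768.

t_M ≈ 27.768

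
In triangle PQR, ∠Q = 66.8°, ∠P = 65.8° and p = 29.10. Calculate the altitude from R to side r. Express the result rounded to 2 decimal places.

h_R ≈ 26.75

The third angle is ∠R = 180° − ∠P − ∠Q = 47.40°.
Law of sines: q = p·sin Q/sin P ≈ 29.324.
Law of sines: r = p·sin R/sin P ≈ 23.484.
Area = ½·p·q·sin R ≈ 314.06.
The altitude from R has length 2·area/r ≈ 26.747.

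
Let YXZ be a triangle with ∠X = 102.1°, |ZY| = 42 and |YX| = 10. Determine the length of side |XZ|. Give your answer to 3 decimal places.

Law of sines: sin Z = |YX|·sin X/|ZY| ≈ 0.23281.
Since |ZY| ≥ |YX|, only the acute value applies: ∠Z ≈ 13.46°.
Then ∠Y = 180° − ∠X − ∠Z ≈ 64.44°.
Law of sines gives |XZ| = |ZY|·sin Y/sin X ≈ 38.75.

38.750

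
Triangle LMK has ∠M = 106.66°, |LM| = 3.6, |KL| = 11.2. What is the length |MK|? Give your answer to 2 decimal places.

Law of sines: sin K = |LM|·sin M/|KL| ≈ 0.30794.
Since |KL| ≥ |LM|, only the acute value applies: ∠K ≈ 17.93°.
Then ∠L = 180° − ∠M − ∠K ≈ 55.41°.
Law of sines gives |MK| = |KL|·sin L/sin M ≈ 9.6237.

9.62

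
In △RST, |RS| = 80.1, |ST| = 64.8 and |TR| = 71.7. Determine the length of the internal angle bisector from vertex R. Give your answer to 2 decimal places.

By the law of cosines, cos R = (|TR|² + |RS|² − |ST|²) / (2·|TR|·|RS|) ≈ 0.64057, so ∠R ≈ 50.17°.
The bisector from R has length 2·|TR|·|RS|·cos(∠R/2)/(|TR|+|RS|) ≈ 68.532.

68.53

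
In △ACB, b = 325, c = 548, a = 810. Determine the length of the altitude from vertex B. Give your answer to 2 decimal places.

390.09

Semiperimeter s = (810 + 548 + 325)/2 = 841.5.
Heron's formula: area = √(841.5·31.5·293.5·516.5) ≈ 63390.
The altitude from B has length 2·area/b ≈ 390.09.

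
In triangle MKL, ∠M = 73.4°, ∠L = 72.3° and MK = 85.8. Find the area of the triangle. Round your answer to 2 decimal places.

2086.56

The third angle is ∠K = 180° − ∠L − ∠M = 34.30°.
Law of sines: KL = MK·sin M/sin L ≈ 86.31.
Law of sines: LM = MK·sin K/sin L ≈ 50.753.
Area = ½·MK·KL·sin K ≈ 2086.6.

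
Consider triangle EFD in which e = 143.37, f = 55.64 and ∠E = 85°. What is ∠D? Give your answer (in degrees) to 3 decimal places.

Law of sines: sin F = f·sin E/e ≈ 0.38661.
Since e ≥ f, only the acute value applies: ∠F ≈ 22.74°.
Then ∠D = 180° − ∠E − ∠F ≈ 72.26°.

72.256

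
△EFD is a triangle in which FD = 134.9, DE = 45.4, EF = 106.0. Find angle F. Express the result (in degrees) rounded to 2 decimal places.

16.84

By the law of cosines, cos F = (EF² + FD² − DE²) / (2·EF·FD) ≈ 0.95713, so ∠F ≈ 16.84°.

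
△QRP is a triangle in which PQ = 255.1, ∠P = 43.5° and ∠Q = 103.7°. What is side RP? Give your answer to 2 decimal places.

457.52

The third angle is ∠R = 180° − ∠P − ∠Q = 32.80°.
Law of sines: RP = PQ·sin Q/sin R ≈ 457.52.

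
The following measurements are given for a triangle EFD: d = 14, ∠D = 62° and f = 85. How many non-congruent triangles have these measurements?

0

f·sin D = 85·sin(62°) ≈ 75.05.
Since d = 14 < 75.05 = f sin D, no triangle exists.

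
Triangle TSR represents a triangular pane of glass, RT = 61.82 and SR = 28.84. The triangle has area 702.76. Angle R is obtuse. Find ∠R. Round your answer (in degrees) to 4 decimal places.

∠R ≈ 127.9695°

From area = ½·SR·RT·sin R, we get sin R = 2·area/(SR·RT) ≈ 0.78834.
Taking the obtuse solution, ∠R ≈ 127.97°.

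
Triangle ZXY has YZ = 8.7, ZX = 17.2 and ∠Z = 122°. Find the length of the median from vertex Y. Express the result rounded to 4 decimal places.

m_Y ≈ 15.1310

By the law of cosines, XY² = YZ² + ZX² − 2·YZ·ZX·cos Z = 530.12, so XY ≈ 23.024.
Median from Y: ½√(2·XY² + 2·YZ² − ZX²) ≈ 15.131.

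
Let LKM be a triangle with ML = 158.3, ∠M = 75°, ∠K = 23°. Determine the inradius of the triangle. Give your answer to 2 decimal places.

r ≈ 64.52

The third angle is ∠L = 180° − ∠K − ∠M = 82.00°.
Law of sines: KM = ML·sin L/sin K ≈ 401.2.
Law of sines: LK = ML·sin M/sin K ≈ 391.33.
Area = ½·ML·KM·sin M ≈ 30673.
Semiperimeter s = (401.2+158.3+391.33)/2 = 475.41.
Inradius = area/s = 30673/475.41 ≈ 64.518.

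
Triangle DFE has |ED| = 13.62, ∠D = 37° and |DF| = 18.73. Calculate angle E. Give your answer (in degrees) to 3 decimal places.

By the law of cosines, |FE|² = |ED|² + |DF|² − 2·|ED|·|DF|·cos D = 128.85, so |FE| ≈ 11.351.
Law of cosines again: cos E = (|FE|² + |ED|² − |DF|²)/(2·|FE|·|ED|) ≈ -0.11791, so ∠E ≈ 96.77°.

∠E ≈ 96.772°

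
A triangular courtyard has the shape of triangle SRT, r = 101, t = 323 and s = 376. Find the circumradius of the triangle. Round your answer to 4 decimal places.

By the law of cosines, cos S = (r² + t² − s²) / (2·r·t) ≈ -0.41146, so ∠S ≈ 114.30°.
Circumradius = s/(2 sin S) ≈ 206.27.

206.2696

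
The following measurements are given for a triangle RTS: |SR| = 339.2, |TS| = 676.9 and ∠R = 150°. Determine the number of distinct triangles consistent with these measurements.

1

|SR|·sin R = 339.2·sin(150°) ≈ 169.6.
Since ∠R is not acute, a triangle exists only if |TS| > |SR|; here |TS| > |SR|, so there is exactly one triangle.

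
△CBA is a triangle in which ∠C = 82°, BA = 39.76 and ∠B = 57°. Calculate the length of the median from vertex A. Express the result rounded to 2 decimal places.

The third angle is ∠A = 180° − ∠C − ∠B = 41.00°.
Law of sines: AC = BA·sin B/sin C ≈ 33.673.
Law of sines: CB = BA·sin A/sin C ≈ 26.341.
Median from A: ½√(2·BA² + 2·AC² − CB²) ≈ 34.408.

34.41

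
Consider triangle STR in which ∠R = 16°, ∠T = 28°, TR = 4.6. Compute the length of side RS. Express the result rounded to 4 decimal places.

3.1088

The third angle is ∠S = 180° − ∠T − ∠R = 136.00°.
Law of sines: RS = TR·sin T/sin S ≈ 3.1088.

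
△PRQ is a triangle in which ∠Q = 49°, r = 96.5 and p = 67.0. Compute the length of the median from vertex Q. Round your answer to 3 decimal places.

By the law of cosines, q² = p² + r² − 2·p·r·cos Q = 5317.8, so q ≈ 72.923.
Median from Q: ½√(2·p² + 2·r² − q²) ≈ 74.64.

m_Q ≈ 74.640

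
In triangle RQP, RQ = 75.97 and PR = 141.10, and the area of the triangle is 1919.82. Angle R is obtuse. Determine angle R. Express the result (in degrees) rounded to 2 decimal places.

∠R ≈ 159.01°

From area = ½·PR·RQ·sin R, we get sin R = 2·area/(PR·RQ) ≈ 0.35820.
Taking the obtuse solution, ∠R ≈ 159.01°.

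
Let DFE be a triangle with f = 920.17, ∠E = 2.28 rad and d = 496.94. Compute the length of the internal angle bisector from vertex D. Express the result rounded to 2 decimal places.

By the law of cosines, e² = d² + f² − 2·d·f·cos E = 1.6892e+06, so e ≈ 1299.7.
Law of cosines again: cos D = (f² + e² − d²)/(2·f·e) ≈ 0.95698, so ∠D ≈ 0.294 rad.
The bisector from D has length 2·f·e·cos(∠D/2)/(f+e) ≈ 1065.8.

1065.84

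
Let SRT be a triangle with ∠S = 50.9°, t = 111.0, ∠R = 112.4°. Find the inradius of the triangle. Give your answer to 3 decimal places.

The third angle is ∠T = 180° − ∠S − ∠R = 16.70°.
Law of sines: s = t·sin S/sin T ≈ 299.77.
Law of sines: r = t·sin R/sin T ≈ 357.13.
Area = ½·t·s·sin R ≈ 15382.
Semiperimeter p = (299.77+357.13+111)/2 = 383.95.
Inradius = area/p = 15382/383.95 ≈ 40.062.

40.062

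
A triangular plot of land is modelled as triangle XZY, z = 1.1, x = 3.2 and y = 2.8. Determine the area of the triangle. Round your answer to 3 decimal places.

Semiperimeter s = (3.2 + 1.1 + 2.8)/2 = 3.55.
Heron's formula: area = √(3.55·0.35·2.45·0.75) ≈ 1.511.

area ≈ 1.511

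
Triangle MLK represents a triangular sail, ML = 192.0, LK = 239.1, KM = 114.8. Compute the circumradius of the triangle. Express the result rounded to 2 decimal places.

R ≈ 121.14

By the law of cosines, cos M = (KM² + ML² − LK²) / (2·KM·ML) ≈ -0.16164, so ∠M ≈ 99.30°.
Circumradius = LK/(2 sin M) ≈ 121.14.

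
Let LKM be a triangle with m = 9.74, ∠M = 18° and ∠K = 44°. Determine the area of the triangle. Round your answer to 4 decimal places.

The third angle is ∠L = 180° − ∠K − ∠M = 118.00°.
Law of sines: l = m·sin L/sin M ≈ 27.83.
Law of sines: k = m·sin K/sin M ≈ 21.895.
Area = ½·m·l·sin K ≈ 94.148.

area ≈ 94.1481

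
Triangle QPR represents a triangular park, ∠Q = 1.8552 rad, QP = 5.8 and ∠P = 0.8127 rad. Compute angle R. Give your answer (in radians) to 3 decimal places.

The third angle is ∠R = π − ∠Q − ∠P = 0.4737 rad.

∠R ≈ 0.474 rad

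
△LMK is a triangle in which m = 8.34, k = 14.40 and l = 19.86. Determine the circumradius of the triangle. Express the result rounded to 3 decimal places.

By the law of cosines, cos L = (m² + k² − l²) / (2·m·k) ≈ -0.48921, so ∠L ≈ 119.29°.
Circumradius = l/(2 sin L) ≈ 11.385.

11.385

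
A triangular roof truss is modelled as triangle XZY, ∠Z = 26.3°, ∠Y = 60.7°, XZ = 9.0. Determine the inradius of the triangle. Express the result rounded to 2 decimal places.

1.72

The third angle is ∠X = 180° − ∠Z − ∠Y = 93.00°.
Law of sines: ZY = XZ·sin X/sin Y ≈ 10.306.
Law of sines: YX = XZ·sin Z/sin Y ≈ 4.5726.
Area = ½·XZ·ZY·sin Z ≈ 20.549.
Semiperimeter s = (10.306+4.5726+9)/2 = 11.939.
Inradius = area/s = 20.549/11.939 ≈ 1.7211.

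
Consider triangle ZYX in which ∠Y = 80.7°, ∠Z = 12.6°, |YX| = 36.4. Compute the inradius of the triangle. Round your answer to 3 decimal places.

r ≈ 16.276

The third angle is ∠X = 180° − ∠Z − ∠Y = 86.70°.
Law of sines: |XZ| = |YX|·sin Y/sin Z ≈ 164.67.
Law of sines: |ZY| = |YX|·sin X/sin Z ≈ 166.59.
Area = ½·|YX|·|XZ|·sin X ≈ 2992.
Semiperimeter s = (36.4+164.67+166.59)/2 = 183.83.
Inradius = area/s = 2992/183.83 ≈ 16.276.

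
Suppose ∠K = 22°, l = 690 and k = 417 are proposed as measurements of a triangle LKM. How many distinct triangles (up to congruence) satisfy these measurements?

l·sin K = 690·sin(22°) ≈ 258.5.
Since l sin K < k < l (258.5 < 417 < 690), two triangles exist.

2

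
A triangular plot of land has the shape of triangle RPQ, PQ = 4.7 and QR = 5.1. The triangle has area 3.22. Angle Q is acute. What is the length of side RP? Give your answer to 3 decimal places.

From area = ½·PQ·QR·sin Q, we get sin Q = 2·area/(PQ·QR) ≈ 0.26867.
Taking the acute solution, ∠Q ≈ 15.59°.
Law of cosines then gives RP ≈ 1.3866.

1.387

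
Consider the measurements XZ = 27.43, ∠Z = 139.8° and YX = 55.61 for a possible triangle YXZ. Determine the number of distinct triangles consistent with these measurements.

XZ·sin Z = 27.43·sin(139.8°) ≈ 17.7.
Since ∠Z is not acute, a triangle exists only if YX > XZ; here YX > XZ, so there is exactly one triangle.

1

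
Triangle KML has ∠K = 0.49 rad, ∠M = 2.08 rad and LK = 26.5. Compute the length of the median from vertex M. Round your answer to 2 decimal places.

m_M ≈ 7.83

The third angle is ∠L = π − ∠K − ∠M = 0.572 rad.
Law of sines: ML = LK·sin K/sin M ≈ 14.284.
Law of sines: KM = LK·sin L/sin M ≈ 16.419.
Median from M: ½√(2·KM² + 2·ML² − LK²) ≈ 7.8255.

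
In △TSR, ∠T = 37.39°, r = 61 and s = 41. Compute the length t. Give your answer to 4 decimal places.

37.7863

By the law of cosines, t² = s² + r² − 2·s·r·cos T = 1427.8, so t ≈ 37.786.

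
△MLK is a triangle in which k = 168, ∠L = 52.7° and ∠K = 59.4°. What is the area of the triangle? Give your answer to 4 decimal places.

The third angle is ∠M = 180° − ∠L − ∠K = 67.90°.
Law of sines: m = k·sin M/sin K ≈ 180.84.
Law of sines: l = k·sin L/sin K ≈ 155.26.
Area = ½·k·m·sin L ≈ 12084.

12083.7049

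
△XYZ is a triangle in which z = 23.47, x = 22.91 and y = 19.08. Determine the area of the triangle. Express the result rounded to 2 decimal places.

201.56

Semiperimeter s = (22.91 + 19.08 + 23.47)/2 = 32.73.
Heron's formula: area = √(32.73·9.82·13.65·9.26) ≈ 201.56.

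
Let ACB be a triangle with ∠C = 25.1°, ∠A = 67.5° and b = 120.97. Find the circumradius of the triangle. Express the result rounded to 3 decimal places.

The third angle is ∠B = 180° − ∠A − ∠C = 87.40°.
Law of sines: a = b·sin A/sin B ≈ 111.88.
Law of sines: c = b·sin C/sin B ≈ 51.368.
Circumradius = b/(2 sin B) ≈ 60.547.

R ≈ 60.547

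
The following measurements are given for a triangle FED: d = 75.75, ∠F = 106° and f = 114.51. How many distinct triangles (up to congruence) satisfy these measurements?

1

d·sin F = 75.75·sin(106°) ≈ 72.82.
Since ∠F is not acute, a triangle exists only if f > d; here f > d, so there is exactly one triangle.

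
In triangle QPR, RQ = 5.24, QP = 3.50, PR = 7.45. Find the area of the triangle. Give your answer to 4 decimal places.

Semiperimeter s = (7.45 + 5.24 + 3.5)/2 = 8.095.
Heron's formula: area = √(8.095·0.645·2.855·4.595) ≈ 8.2763.

area ≈ 8.2763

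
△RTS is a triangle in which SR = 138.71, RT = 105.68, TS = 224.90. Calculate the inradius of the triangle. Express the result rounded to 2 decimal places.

Semiperimeter s = (224.9 + 138.71 + 105.68)/2 = 234.65.
Heron's formula: area = √(234.65·9.745·95.935·128.97) ≈ 5318.9.
Inradius = area/s = 5318.9/234.65 ≈ 22.668.

22.67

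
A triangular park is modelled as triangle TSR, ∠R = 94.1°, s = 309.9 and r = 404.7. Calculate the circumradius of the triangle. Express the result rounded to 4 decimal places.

202.8692

Law of sines: sin S = s·sin R/r ≈ 0.76379.
Since r ≥ s, only the acute value applies: ∠S ≈ 49.80°.
Then ∠T = 180° − ∠R − ∠S ≈ 36.10°.
Law of sines gives t = r·sin T/sin R ≈ 239.06.
Circumradius = r/(2 sin R) ≈ 202.87.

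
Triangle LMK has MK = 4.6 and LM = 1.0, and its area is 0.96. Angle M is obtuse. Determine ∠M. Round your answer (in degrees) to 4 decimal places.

From area = ½·LM·MK·sin M, we get sin M = 2·area/(LM·MK) ≈ 0.41739.
Taking the obtuse solution, ∠M ≈ 155.33°.

155.3300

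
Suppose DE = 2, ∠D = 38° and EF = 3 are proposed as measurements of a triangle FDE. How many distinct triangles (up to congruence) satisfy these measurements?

1

DE·sin D = 2·sin(38°) ≈ 1.231.
Since EF ≥ DE, exactly one triangle exists.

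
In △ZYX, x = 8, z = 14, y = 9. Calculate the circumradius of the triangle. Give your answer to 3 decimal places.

By the law of cosines, cos Z = (y² + x² − z²) / (2·y·x) ≈ -0.35417, so ∠Z ≈ 110.74°.
Circumradius = z/(2 sin Z) ≈ 7.4852.

R ≈ 7.485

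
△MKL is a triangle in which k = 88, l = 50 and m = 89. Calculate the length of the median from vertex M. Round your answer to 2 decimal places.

Median from M: ½√(2·k² + 2·l² − m²) ≈ 56.051.

m_M ≈ 56.05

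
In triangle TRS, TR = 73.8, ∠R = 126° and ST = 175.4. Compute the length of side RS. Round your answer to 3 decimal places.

121.547

Law of sines: sin S = TR·sin R/ST ≈ 0.34040.
Since ST ≥ TR, only the acute value applies: ∠S ≈ 19.90°.
Then ∠T = 180° − ∠R − ∠S ≈ 34.10°.
Law of sines gives RS = ST·sin T/sin R ≈ 121.55.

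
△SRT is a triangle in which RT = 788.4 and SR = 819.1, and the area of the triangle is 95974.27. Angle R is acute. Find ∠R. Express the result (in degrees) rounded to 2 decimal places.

From area = ½·SR·RT·sin R, we get sin R = 2·area/(SR·RT) ≈ 0.29724.
Taking the acute solution, ∠R ≈ 17.29°.

∠R ≈ 17.29°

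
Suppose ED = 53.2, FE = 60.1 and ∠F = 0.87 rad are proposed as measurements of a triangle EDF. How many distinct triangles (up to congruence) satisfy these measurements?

2

FE·sin F = 60.1·sin(0.87 rad) ≈ 45.94.
Since FE sin F < ED < FE (45.94 < 53.2 < 60.1), two triangles exist.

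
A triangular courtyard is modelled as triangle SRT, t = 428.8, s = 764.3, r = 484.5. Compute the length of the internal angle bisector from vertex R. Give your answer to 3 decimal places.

523.151

By the law of cosines, cos R = (t² + s² − r²) / (2·t·s) ≈ 0.81360, so ∠R ≈ 35.55°.
The bisector from R has length 2·t·s·cos(∠R/2)/(t+s) ≈ 523.15.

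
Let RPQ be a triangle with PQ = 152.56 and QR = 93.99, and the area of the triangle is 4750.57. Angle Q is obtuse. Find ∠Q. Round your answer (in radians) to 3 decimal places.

From area = ½·PQ·QR·sin Q, we get sin Q = 2·area/(PQ·QR) ≈ 0.66260.
Taking the obtuse solution, ∠Q ≈ 2.417 rad.

∠Q ≈ 2.417 rad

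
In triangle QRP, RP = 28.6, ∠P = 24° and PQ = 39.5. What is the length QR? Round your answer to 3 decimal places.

By the law of cosines, QR² = RP² + PQ² − 2·RP·PQ·cos P = 314.15, so QR ≈ 17.724.

17.724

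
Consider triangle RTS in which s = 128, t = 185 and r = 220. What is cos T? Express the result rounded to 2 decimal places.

By the law of cosines, cos T = (s² + r² − t²) / (2·s·r) ≈ 0.54260, so ∠T ≈ 57.14°.

0.54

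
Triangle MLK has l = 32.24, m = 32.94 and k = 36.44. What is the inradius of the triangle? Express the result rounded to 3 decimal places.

r ≈ 9.688

Semiperimeter s = (32.94 + 32.24 + 36.44)/2 = 50.81.
Heron's formula: area = √(50.81·17.87·18.57·14.37) ≈ 492.23.
Inradius = area/s = 492.23/50.81 ≈ 9.6877.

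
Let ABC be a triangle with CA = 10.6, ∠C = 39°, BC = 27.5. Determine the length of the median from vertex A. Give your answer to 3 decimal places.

By the law of cosines, AB² = BC² + CA² − 2·BC·CA·cos C = 415.53, so AB ≈ 20.385.
Median from A: ½√(2·CA² + 2·AB² − BC²) ≈ 8.6536.

m_A ≈ 8.654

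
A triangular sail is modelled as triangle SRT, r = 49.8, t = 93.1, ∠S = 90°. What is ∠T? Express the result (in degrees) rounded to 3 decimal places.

61.857

By the law of cosines, s² = r² + t² − 2·r·t·cos S = 11148, so s ≈ 105.58.
Law of cosines again: cos T = (s² + r² − t²)/(2·s·r) ≈ 0.47167, so ∠T ≈ 61.86°.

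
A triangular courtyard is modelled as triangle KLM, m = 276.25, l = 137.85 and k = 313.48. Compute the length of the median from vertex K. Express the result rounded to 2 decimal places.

m_K ≈ 151.96

Median from K: ½√(2·l² + 2·m² − k²) ≈ 151.96.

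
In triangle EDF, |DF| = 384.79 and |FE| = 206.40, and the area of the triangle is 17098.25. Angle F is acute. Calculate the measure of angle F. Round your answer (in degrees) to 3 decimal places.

From area = ½·|DF|·|FE|·sin F, we get sin F = 2·area/(|DF|·|FE|) ≈ 0.43057.
Taking the acute solution, ∠F ≈ 25.50°.

∠F ≈ 25.504°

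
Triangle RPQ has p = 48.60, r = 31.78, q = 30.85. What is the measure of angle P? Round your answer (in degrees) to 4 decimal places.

By the law of cosines, cos P = (q² + r² − p²) / (2·q·r) ≈ -0.20413, so ∠P ≈ 101.78°.

∠P ≈ 101.7787°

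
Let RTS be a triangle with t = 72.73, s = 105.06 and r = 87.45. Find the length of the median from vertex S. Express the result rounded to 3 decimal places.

Median from S: ½√(2·r² + 2·t² − s²) ≈ 60.903.

60.903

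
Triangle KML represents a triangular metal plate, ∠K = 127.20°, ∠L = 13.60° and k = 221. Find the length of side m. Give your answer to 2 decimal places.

175.36

The third angle is ∠M = 180° − ∠L − ∠K = 39.20°.
Law of sines: m = k·sin M/sin K ≈ 175.36.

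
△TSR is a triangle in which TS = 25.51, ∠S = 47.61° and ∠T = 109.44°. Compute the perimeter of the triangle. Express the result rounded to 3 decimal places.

The third angle is ∠R = 180° − ∠T − ∠S = 22.95°.
Law of sines: SR = TS·sin T/sin R ≈ 61.693.
Law of sines: RT = TS·sin S/sin R ≈ 48.319.
Semiperimeter s = (61.693+48.319+25.51)/2 = 67.761.
Perimeter = 61.693 + 48.319 + 25.51 = 135.52.

135.522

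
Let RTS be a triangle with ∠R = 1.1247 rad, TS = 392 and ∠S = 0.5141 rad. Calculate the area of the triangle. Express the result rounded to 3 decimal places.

area ≈ 41783.969

The third angle is ∠T = π − ∠S − ∠R = 1.5028 rad.
Law of sines: SR = TS·sin T/sin R ≈ 433.52.
Law of sines: RT = TS·sin S/sin R ≈ 213.68.
Area = ½·TS·SR·sin S ≈ 41784.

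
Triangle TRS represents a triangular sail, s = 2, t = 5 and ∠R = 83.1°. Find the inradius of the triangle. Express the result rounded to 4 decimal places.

By the law of cosines, r² = s² + t² − 2·s·t·cos R = 26.597, so r ≈ 5.1573.
Area = ½·s·t·sin R ≈ 4.9638.
Semiperimeter p = (5+5.1573+2)/2 = 6.0786.
Inradius = area/p = 4.9638/6.0786 ≈ 0.8166.

0.8166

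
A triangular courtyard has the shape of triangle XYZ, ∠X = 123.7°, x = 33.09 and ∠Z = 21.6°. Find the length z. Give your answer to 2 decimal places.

14.64

The third angle is ∠Y = 180° − ∠Z − ∠X = 34.70°.
Law of sines: z = x·sin Z/sin X ≈ 14.642.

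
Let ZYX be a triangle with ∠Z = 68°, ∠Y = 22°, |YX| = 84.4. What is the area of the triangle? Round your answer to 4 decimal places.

1439.0121

The third angle is ∠X = 180° − ∠Z − ∠Y = 90.00°.
Law of sines: |XZ| = |YX|·sin Y/sin Z ≈ 34.1.
Law of sines: |ZY| = |YX|·sin X/sin Z ≈ 91.028.
Area = ½·|YX|·|XZ|·sin X ≈ 1439.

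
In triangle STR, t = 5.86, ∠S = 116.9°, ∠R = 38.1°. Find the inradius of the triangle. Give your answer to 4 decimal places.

The third angle is ∠T = 180° − ∠R − ∠S = 25.00°.
Law of sines: s = t·sin S/sin T ≈ 12.366.
Law of sines: r = t·sin R/sin T ≈ 8.5558.
Area = ½·t·s·sin R ≈ 22.356.
Semiperimeter p = (12.366+5.86+8.5558)/2 = 13.391.
Inradius = area/p = 22.356/13.391 ≈ 1.6695.

1.6695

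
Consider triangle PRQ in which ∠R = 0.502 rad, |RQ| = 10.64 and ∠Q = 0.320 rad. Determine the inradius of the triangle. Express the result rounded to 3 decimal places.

1.054

The third angle is ∠P = π − ∠R − ∠Q = 2.320 rad.
Law of sines: |QP| = |RQ|·sin R/sin P ≈ 6.9893.
Law of sines: |PR| = |RQ|·sin Q/sin P ≈ 4.5692.
Area = ½·|RQ|·|QP|·sin Q ≈ 11.697.
Semiperimeter s = (10.64+6.9893+4.5692)/2 = 11.099.
Inradius = area/s = 11.697/11.099 ≈ 1.0538.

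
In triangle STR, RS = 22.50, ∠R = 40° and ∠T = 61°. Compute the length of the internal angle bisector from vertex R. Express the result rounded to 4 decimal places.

The third angle is ∠S = 180° − ∠T − ∠R = 79.00°.
Law of sines: TR = RS·sin S/sin T ≈ 25.253.
Law of sines: ST = RS·sin R/sin T ≈ 16.536.
The bisector from R has length 2·TR·RS·cos(∠R/2)/(TR+RS) ≈ 22.362.

t_R ≈ 22.3619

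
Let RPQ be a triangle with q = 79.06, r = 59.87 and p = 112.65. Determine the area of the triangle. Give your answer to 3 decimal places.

area ≈ 2256.458

Semiperimeter s = (59.87 + 112.65 + 79.06)/2 = 125.79.
Heron's formula: area = √(125.79·65.92·13.14·46.73) ≈ 2256.5.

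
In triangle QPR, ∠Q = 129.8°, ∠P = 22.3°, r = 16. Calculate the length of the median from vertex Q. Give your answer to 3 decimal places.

The third angle is ∠R = 180° − ∠Q − ∠P = 27.90°.
Law of sines: q = r·sin Q/sin R ≈ 26.27.
Law of sines: p = r·sin P/sin R ≈ 12.975.
Median from Q: ½√(2·p² + 2·r² − q²) ≈ 6.2963.

m_Q ≈ 6.296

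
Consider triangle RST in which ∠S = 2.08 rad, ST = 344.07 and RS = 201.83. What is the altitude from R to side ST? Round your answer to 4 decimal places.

By the law of cosines, TR² = RS² + ST² − 2·RS·ST·cos S = 2.2682e+05, so TR ≈ 476.26.
Area = ½·RS·ST·sin S ≈ 30317.
The altitude from R has length 2·area/ST ≈ 176.22.

h_R ≈ 176.2244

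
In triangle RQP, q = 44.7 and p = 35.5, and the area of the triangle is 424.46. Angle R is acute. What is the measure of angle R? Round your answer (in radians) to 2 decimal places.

∠R ≈ 0.56 rad

From area = ½·q·p·sin R, we get sin R = 2·area/(q·p) ≈ 0.53497.
Taking the acute solution, ∠R ≈ 0.564 rad.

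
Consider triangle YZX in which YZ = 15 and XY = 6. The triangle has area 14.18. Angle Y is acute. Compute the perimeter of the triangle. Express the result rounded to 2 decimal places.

From area = ½·XY·YZ·sin Y, we get sin Y = 2·area/(XY·YZ) ≈ 0.31511.
Taking the acute solution, ∠Y ≈ 18.37°.
Law of cosines then gives ZX ≈ 9.4958.
Perimeter = 9.4958 + 6 + 15 = 30.496.

perimeter ≈ 30.50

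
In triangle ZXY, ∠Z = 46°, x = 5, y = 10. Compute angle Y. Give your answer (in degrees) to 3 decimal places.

105.142

By the law of cosines, z² = x² + y² − 2·x·y·cos Z = 55.534, so z ≈ 7.4521.
Law of cosines again: cos Y = (z² + x² − y²)/(2·z·x) ≈ -0.26121, so ∠Y ≈ 105.14°.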